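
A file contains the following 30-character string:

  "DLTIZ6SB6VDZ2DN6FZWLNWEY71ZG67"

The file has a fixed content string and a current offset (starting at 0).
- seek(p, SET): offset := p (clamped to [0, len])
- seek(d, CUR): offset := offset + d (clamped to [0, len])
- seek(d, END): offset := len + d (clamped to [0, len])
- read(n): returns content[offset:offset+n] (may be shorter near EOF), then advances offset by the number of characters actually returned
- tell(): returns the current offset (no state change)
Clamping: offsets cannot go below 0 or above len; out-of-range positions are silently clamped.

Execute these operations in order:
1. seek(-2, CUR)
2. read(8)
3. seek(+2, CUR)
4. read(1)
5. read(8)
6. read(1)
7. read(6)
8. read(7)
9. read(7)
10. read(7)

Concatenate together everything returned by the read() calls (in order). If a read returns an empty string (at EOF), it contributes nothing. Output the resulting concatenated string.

After 1 (seek(-2, CUR)): offset=0
After 2 (read(8)): returned 'DLTIZ6SB', offset=8
After 3 (seek(+2, CUR)): offset=10
After 4 (read(1)): returned 'D', offset=11
After 5 (read(8)): returned 'Z2DN6FZW', offset=19
After 6 (read(1)): returned 'L', offset=20
After 7 (read(6)): returned 'NWEY71', offset=26
After 8 (read(7)): returned 'ZG67', offset=30
After 9 (read(7)): returned '', offset=30
After 10 (read(7)): returned '', offset=30

Answer: DLTIZ6SBDZ2DN6FZWLNWEY71ZG67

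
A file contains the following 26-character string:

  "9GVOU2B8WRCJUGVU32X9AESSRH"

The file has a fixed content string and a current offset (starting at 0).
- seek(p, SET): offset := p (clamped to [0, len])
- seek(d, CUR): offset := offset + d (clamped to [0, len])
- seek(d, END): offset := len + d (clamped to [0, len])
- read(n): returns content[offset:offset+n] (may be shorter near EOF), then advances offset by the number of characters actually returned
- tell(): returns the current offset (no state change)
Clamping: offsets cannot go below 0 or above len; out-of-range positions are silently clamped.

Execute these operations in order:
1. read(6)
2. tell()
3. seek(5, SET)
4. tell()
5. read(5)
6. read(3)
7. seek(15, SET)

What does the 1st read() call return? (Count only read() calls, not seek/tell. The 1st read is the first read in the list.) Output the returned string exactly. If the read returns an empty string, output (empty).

Answer: 9GVOU2

Derivation:
After 1 (read(6)): returned '9GVOU2', offset=6
After 2 (tell()): offset=6
After 3 (seek(5, SET)): offset=5
After 4 (tell()): offset=5
After 5 (read(5)): returned '2B8WR', offset=10
After 6 (read(3)): returned 'CJU', offset=13
After 7 (seek(15, SET)): offset=15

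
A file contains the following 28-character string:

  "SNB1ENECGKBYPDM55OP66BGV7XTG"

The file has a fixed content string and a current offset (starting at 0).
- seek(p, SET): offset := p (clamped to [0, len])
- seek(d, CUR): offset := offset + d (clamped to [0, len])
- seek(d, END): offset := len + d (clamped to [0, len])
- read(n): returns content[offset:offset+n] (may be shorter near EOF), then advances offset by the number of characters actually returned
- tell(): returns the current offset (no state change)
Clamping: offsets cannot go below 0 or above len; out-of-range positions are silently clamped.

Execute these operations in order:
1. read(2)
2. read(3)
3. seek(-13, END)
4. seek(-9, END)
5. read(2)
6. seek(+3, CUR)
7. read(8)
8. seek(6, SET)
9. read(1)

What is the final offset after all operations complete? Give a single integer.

After 1 (read(2)): returned 'SN', offset=2
After 2 (read(3)): returned 'B1E', offset=5
After 3 (seek(-13, END)): offset=15
After 4 (seek(-9, END)): offset=19
After 5 (read(2)): returned '66', offset=21
After 6 (seek(+3, CUR)): offset=24
After 7 (read(8)): returned '7XTG', offset=28
After 8 (seek(6, SET)): offset=6
After 9 (read(1)): returned 'E', offset=7

Answer: 7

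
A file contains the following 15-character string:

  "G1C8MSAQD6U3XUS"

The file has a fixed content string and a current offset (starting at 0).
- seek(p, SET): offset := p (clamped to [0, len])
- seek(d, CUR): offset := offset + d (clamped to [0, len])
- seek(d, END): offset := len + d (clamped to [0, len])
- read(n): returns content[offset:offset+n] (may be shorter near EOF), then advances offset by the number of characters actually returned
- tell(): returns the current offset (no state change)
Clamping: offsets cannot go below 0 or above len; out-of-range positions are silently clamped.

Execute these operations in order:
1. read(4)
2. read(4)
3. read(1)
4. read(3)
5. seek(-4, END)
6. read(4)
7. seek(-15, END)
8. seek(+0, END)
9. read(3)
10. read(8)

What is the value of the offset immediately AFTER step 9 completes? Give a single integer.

After 1 (read(4)): returned 'G1C8', offset=4
After 2 (read(4)): returned 'MSAQ', offset=8
After 3 (read(1)): returned 'D', offset=9
After 4 (read(3)): returned '6U3', offset=12
After 5 (seek(-4, END)): offset=11
After 6 (read(4)): returned '3XUS', offset=15
After 7 (seek(-15, END)): offset=0
After 8 (seek(+0, END)): offset=15
After 9 (read(3)): returned '', offset=15

Answer: 15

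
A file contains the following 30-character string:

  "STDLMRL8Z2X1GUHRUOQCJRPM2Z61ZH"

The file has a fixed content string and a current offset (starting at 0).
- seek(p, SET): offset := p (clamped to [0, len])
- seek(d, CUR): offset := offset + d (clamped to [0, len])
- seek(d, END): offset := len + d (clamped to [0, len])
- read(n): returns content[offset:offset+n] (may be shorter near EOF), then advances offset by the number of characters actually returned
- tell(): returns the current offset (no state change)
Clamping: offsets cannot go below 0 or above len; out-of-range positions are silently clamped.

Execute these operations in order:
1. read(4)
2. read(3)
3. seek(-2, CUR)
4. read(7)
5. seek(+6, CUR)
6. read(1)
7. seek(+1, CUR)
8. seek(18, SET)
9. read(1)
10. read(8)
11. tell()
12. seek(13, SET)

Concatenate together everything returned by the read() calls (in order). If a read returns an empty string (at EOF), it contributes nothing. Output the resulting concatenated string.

After 1 (read(4)): returned 'STDL', offset=4
After 2 (read(3)): returned 'MRL', offset=7
After 3 (seek(-2, CUR)): offset=5
After 4 (read(7)): returned 'RL8Z2X1', offset=12
After 5 (seek(+6, CUR)): offset=18
After 6 (read(1)): returned 'Q', offset=19
After 7 (seek(+1, CUR)): offset=20
After 8 (seek(18, SET)): offset=18
After 9 (read(1)): returned 'Q', offset=19
After 10 (read(8)): returned 'CJRPM2Z6', offset=27
After 11 (tell()): offset=27
After 12 (seek(13, SET)): offset=13

Answer: STDLMRLRL8Z2X1QQCJRPM2Z6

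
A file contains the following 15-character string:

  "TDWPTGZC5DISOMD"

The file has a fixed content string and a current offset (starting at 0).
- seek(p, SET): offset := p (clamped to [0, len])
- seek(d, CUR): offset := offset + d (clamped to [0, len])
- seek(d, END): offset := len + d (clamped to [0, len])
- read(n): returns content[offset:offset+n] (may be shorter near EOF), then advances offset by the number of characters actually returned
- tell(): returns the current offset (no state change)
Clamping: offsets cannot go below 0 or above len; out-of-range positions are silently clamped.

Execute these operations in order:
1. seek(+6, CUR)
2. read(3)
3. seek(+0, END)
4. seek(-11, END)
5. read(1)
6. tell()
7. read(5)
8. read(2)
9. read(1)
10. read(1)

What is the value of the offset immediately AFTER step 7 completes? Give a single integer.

After 1 (seek(+6, CUR)): offset=6
After 2 (read(3)): returned 'ZC5', offset=9
After 3 (seek(+0, END)): offset=15
After 4 (seek(-11, END)): offset=4
After 5 (read(1)): returned 'T', offset=5
After 6 (tell()): offset=5
After 7 (read(5)): returned 'GZC5D', offset=10

Answer: 10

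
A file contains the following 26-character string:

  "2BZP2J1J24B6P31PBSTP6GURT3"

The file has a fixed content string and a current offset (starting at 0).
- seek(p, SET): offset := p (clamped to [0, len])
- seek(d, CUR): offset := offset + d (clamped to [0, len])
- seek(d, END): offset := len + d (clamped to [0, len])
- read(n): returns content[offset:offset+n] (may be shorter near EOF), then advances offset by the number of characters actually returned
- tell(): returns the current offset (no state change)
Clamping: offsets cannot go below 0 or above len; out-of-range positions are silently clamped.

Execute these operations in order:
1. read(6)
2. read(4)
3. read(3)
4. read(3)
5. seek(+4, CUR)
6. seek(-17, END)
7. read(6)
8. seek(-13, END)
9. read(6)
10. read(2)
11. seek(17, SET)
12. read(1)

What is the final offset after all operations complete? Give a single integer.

Answer: 18

Derivation:
After 1 (read(6)): returned '2BZP2J', offset=6
After 2 (read(4)): returned '1J24', offset=10
After 3 (read(3)): returned 'B6P', offset=13
After 4 (read(3)): returned '31P', offset=16
After 5 (seek(+4, CUR)): offset=20
After 6 (seek(-17, END)): offset=9
After 7 (read(6)): returned '4B6P31', offset=15
After 8 (seek(-13, END)): offset=13
After 9 (read(6)): returned '31PBST', offset=19
After 10 (read(2)): returned 'P6', offset=21
After 11 (seek(17, SET)): offset=17
After 12 (read(1)): returned 'S', offset=18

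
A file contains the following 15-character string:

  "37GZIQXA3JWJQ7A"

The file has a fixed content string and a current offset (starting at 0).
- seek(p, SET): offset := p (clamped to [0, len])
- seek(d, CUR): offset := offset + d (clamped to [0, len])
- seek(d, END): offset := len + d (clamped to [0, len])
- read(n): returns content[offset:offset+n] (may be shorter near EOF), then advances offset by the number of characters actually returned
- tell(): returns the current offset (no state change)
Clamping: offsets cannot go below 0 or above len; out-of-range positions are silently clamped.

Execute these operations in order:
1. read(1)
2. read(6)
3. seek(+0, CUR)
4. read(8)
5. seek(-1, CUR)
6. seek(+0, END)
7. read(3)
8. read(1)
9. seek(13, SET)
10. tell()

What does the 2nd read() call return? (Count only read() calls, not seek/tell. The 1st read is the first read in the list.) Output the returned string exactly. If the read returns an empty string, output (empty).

After 1 (read(1)): returned '3', offset=1
After 2 (read(6)): returned '7GZIQX', offset=7
After 3 (seek(+0, CUR)): offset=7
After 4 (read(8)): returned 'A3JWJQ7A', offset=15
After 5 (seek(-1, CUR)): offset=14
After 6 (seek(+0, END)): offset=15
After 7 (read(3)): returned '', offset=15
After 8 (read(1)): returned '', offset=15
After 9 (seek(13, SET)): offset=13
After 10 (tell()): offset=13

Answer: 7GZIQX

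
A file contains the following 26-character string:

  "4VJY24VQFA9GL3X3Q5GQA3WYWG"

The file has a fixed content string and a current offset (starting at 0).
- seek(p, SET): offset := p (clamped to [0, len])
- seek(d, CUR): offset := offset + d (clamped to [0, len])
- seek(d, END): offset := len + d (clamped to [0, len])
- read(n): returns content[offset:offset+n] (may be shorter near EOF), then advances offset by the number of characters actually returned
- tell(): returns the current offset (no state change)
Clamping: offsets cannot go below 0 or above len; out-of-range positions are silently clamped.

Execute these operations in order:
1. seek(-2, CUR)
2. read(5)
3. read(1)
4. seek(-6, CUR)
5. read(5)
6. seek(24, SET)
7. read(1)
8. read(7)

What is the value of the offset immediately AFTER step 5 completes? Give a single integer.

After 1 (seek(-2, CUR)): offset=0
After 2 (read(5)): returned '4VJY2', offset=5
After 3 (read(1)): returned '4', offset=6
After 4 (seek(-6, CUR)): offset=0
After 5 (read(5)): returned '4VJY2', offset=5

Answer: 5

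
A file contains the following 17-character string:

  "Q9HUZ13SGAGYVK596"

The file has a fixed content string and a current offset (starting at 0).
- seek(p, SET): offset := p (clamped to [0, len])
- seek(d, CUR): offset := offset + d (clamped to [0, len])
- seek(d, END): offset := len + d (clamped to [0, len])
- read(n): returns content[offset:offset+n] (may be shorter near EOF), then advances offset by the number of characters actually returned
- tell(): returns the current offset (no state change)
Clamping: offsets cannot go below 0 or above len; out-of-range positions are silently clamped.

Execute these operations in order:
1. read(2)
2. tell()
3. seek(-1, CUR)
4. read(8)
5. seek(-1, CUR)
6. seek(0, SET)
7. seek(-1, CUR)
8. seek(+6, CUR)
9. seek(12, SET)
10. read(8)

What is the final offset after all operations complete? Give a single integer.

After 1 (read(2)): returned 'Q9', offset=2
After 2 (tell()): offset=2
After 3 (seek(-1, CUR)): offset=1
After 4 (read(8)): returned '9HUZ13SG', offset=9
After 5 (seek(-1, CUR)): offset=8
After 6 (seek(0, SET)): offset=0
After 7 (seek(-1, CUR)): offset=0
After 8 (seek(+6, CUR)): offset=6
After 9 (seek(12, SET)): offset=12
After 10 (read(8)): returned 'VK596', offset=17

Answer: 17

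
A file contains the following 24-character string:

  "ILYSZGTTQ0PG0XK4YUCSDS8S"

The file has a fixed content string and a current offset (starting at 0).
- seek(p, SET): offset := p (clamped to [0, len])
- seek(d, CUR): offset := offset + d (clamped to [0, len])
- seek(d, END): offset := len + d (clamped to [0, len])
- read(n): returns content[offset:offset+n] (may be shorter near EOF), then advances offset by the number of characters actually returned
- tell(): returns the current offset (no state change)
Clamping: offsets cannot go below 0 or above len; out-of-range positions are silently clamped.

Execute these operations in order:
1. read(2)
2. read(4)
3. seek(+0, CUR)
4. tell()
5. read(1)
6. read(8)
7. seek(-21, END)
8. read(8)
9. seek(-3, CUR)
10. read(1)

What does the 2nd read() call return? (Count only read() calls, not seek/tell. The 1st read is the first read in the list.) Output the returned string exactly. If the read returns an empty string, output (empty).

After 1 (read(2)): returned 'IL', offset=2
After 2 (read(4)): returned 'YSZG', offset=6
After 3 (seek(+0, CUR)): offset=6
After 4 (tell()): offset=6
After 5 (read(1)): returned 'T', offset=7
After 6 (read(8)): returned 'TQ0PG0XK', offset=15
After 7 (seek(-21, END)): offset=3
After 8 (read(8)): returned 'SZGTTQ0P', offset=11
After 9 (seek(-3, CUR)): offset=8
After 10 (read(1)): returned 'Q', offset=9

Answer: YSZG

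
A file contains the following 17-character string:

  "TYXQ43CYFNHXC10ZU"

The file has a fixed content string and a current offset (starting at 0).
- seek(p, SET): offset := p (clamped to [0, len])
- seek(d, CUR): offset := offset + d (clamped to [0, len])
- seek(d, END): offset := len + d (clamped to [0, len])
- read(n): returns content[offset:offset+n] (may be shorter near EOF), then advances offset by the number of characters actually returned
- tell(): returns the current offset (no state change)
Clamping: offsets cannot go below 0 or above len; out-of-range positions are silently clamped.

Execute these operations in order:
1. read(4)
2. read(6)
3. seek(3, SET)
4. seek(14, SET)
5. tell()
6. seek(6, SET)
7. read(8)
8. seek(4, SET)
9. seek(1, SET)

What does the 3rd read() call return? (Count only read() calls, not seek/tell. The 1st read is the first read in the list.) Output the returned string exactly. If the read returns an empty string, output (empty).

After 1 (read(4)): returned 'TYXQ', offset=4
After 2 (read(6)): returned '43CYFN', offset=10
After 3 (seek(3, SET)): offset=3
After 4 (seek(14, SET)): offset=14
After 5 (tell()): offset=14
After 6 (seek(6, SET)): offset=6
After 7 (read(8)): returned 'CYFNHXC1', offset=14
After 8 (seek(4, SET)): offset=4
After 9 (seek(1, SET)): offset=1

Answer: CYFNHXC1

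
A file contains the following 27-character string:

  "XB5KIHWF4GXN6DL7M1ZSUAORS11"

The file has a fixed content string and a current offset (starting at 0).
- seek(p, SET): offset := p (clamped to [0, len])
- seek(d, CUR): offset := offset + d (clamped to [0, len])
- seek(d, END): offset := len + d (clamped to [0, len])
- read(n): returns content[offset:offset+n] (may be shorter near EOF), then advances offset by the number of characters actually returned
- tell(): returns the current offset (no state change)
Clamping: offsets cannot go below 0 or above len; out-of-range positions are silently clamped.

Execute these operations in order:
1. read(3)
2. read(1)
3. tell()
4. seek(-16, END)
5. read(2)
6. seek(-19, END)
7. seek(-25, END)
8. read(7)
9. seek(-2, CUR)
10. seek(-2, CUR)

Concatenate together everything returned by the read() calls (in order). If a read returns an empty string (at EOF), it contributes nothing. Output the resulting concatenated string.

After 1 (read(3)): returned 'XB5', offset=3
After 2 (read(1)): returned 'K', offset=4
After 3 (tell()): offset=4
After 4 (seek(-16, END)): offset=11
After 5 (read(2)): returned 'N6', offset=13
After 6 (seek(-19, END)): offset=8
After 7 (seek(-25, END)): offset=2
After 8 (read(7)): returned '5KIHWF4', offset=9
After 9 (seek(-2, CUR)): offset=7
After 10 (seek(-2, CUR)): offset=5

Answer: XB5KN65KIHWF4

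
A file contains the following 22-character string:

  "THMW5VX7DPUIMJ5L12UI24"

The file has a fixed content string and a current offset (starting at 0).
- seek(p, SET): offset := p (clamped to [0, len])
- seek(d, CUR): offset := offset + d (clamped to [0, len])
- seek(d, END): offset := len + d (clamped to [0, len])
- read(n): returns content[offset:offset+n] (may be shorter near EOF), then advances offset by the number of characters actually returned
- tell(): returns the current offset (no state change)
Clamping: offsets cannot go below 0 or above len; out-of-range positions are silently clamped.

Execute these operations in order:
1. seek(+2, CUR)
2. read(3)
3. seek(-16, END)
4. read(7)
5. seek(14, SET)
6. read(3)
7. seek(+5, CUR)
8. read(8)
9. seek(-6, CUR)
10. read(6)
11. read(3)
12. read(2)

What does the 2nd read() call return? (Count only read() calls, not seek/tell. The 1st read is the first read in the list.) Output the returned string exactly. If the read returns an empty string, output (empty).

Answer: X7DPUIM

Derivation:
After 1 (seek(+2, CUR)): offset=2
After 2 (read(3)): returned 'MW5', offset=5
After 3 (seek(-16, END)): offset=6
After 4 (read(7)): returned 'X7DPUIM', offset=13
After 5 (seek(14, SET)): offset=14
After 6 (read(3)): returned '5L1', offset=17
After 7 (seek(+5, CUR)): offset=22
After 8 (read(8)): returned '', offset=22
After 9 (seek(-6, CUR)): offset=16
After 10 (read(6)): returned '12UI24', offset=22
After 11 (read(3)): returned '', offset=22
After 12 (read(2)): returned '', offset=22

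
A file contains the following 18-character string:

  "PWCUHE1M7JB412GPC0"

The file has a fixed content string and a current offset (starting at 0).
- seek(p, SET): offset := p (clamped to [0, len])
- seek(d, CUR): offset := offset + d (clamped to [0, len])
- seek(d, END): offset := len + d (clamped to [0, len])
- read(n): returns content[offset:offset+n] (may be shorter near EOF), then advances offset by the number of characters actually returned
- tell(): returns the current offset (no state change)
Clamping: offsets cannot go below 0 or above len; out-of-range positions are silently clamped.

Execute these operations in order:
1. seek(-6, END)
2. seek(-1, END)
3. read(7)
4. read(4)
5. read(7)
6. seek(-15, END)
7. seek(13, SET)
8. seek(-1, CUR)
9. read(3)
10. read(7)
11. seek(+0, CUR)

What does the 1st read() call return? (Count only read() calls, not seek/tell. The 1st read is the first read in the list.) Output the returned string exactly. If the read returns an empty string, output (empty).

Answer: 0

Derivation:
After 1 (seek(-6, END)): offset=12
After 2 (seek(-1, END)): offset=17
After 3 (read(7)): returned '0', offset=18
After 4 (read(4)): returned '', offset=18
After 5 (read(7)): returned '', offset=18
After 6 (seek(-15, END)): offset=3
After 7 (seek(13, SET)): offset=13
After 8 (seek(-1, CUR)): offset=12
After 9 (read(3)): returned '12G', offset=15
After 10 (read(7)): returned 'PC0', offset=18
After 11 (seek(+0, CUR)): offset=18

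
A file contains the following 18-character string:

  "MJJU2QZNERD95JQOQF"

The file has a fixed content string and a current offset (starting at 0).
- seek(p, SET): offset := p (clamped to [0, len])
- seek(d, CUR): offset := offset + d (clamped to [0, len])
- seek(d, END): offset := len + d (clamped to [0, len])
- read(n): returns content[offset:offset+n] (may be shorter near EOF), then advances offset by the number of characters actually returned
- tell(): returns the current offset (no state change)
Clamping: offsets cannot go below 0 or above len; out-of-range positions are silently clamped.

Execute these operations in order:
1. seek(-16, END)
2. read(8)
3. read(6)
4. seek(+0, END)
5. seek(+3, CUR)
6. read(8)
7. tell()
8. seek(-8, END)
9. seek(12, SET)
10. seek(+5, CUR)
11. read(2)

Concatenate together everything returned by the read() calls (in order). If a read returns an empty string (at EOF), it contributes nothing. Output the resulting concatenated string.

After 1 (seek(-16, END)): offset=2
After 2 (read(8)): returned 'JU2QZNER', offset=10
After 3 (read(6)): returned 'D95JQO', offset=16
After 4 (seek(+0, END)): offset=18
After 5 (seek(+3, CUR)): offset=18
After 6 (read(8)): returned '', offset=18
After 7 (tell()): offset=18
After 8 (seek(-8, END)): offset=10
After 9 (seek(12, SET)): offset=12
After 10 (seek(+5, CUR)): offset=17
After 11 (read(2)): returned 'F', offset=18

Answer: JU2QZNERD95JQOF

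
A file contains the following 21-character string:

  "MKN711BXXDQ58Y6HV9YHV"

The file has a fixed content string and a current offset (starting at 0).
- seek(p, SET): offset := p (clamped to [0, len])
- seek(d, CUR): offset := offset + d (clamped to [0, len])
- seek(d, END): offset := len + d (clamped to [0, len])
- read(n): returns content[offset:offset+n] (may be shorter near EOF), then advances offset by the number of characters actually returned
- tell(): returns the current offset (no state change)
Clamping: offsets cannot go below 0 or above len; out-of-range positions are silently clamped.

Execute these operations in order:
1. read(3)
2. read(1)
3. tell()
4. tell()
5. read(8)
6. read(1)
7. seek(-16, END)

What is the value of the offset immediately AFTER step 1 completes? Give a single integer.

After 1 (read(3)): returned 'MKN', offset=3

Answer: 3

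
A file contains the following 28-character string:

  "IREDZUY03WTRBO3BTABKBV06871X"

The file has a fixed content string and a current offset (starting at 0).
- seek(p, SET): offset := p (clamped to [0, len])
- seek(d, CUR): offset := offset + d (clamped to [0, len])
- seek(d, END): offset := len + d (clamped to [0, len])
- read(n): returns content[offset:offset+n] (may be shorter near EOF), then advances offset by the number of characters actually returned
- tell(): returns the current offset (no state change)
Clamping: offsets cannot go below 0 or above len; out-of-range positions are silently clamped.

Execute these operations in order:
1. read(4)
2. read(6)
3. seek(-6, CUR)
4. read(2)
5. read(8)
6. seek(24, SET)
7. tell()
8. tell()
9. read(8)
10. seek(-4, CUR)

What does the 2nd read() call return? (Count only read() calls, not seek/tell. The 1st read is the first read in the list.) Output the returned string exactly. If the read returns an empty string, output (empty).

Answer: ZUY03W

Derivation:
After 1 (read(4)): returned 'IRED', offset=4
After 2 (read(6)): returned 'ZUY03W', offset=10
After 3 (seek(-6, CUR)): offset=4
After 4 (read(2)): returned 'ZU', offset=6
After 5 (read(8)): returned 'Y03WTRBO', offset=14
After 6 (seek(24, SET)): offset=24
After 7 (tell()): offset=24
After 8 (tell()): offset=24
After 9 (read(8)): returned '871X', offset=28
After 10 (seek(-4, CUR)): offset=24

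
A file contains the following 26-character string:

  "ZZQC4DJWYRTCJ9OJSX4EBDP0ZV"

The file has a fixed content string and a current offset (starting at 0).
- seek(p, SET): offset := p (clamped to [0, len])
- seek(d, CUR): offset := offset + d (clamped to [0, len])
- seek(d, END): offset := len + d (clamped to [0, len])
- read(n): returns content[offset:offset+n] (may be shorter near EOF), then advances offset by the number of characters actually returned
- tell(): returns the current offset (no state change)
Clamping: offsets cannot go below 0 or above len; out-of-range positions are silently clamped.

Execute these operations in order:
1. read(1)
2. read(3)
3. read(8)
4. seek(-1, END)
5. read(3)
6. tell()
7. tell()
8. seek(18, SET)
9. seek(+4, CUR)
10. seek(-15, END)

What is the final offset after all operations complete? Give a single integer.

After 1 (read(1)): returned 'Z', offset=1
After 2 (read(3)): returned 'ZQC', offset=4
After 3 (read(8)): returned '4DJWYRTC', offset=12
After 4 (seek(-1, END)): offset=25
After 5 (read(3)): returned 'V', offset=26
After 6 (tell()): offset=26
After 7 (tell()): offset=26
After 8 (seek(18, SET)): offset=18
After 9 (seek(+4, CUR)): offset=22
After 10 (seek(-15, END)): offset=11

Answer: 11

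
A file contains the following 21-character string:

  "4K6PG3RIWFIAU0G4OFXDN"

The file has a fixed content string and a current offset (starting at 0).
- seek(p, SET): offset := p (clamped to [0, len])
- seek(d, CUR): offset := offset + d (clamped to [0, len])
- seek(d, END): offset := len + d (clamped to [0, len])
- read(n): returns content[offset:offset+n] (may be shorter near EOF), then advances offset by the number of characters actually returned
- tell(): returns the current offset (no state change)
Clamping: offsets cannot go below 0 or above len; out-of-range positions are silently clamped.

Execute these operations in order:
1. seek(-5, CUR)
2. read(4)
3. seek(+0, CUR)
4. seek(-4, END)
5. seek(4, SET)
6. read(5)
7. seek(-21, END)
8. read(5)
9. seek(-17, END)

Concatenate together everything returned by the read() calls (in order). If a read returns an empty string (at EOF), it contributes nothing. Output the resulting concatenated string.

After 1 (seek(-5, CUR)): offset=0
After 2 (read(4)): returned '4K6P', offset=4
After 3 (seek(+0, CUR)): offset=4
After 4 (seek(-4, END)): offset=17
After 5 (seek(4, SET)): offset=4
After 6 (read(5)): returned 'G3RIW', offset=9
After 7 (seek(-21, END)): offset=0
After 8 (read(5)): returned '4K6PG', offset=5
After 9 (seek(-17, END)): offset=4

Answer: 4K6PG3RIW4K6PG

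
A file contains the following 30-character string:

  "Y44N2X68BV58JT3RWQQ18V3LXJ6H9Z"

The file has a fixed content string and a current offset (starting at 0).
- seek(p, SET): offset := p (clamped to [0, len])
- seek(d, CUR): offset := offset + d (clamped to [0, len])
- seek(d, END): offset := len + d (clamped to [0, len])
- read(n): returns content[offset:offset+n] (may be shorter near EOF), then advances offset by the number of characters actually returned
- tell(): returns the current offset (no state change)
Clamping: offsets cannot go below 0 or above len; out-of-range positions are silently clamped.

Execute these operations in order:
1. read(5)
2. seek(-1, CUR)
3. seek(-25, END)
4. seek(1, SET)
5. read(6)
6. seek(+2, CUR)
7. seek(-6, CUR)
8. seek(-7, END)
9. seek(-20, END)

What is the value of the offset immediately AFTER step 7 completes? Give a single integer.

After 1 (read(5)): returned 'Y44N2', offset=5
After 2 (seek(-1, CUR)): offset=4
After 3 (seek(-25, END)): offset=5
After 4 (seek(1, SET)): offset=1
After 5 (read(6)): returned '44N2X6', offset=7
After 6 (seek(+2, CUR)): offset=9
After 7 (seek(-6, CUR)): offset=3

Answer: 3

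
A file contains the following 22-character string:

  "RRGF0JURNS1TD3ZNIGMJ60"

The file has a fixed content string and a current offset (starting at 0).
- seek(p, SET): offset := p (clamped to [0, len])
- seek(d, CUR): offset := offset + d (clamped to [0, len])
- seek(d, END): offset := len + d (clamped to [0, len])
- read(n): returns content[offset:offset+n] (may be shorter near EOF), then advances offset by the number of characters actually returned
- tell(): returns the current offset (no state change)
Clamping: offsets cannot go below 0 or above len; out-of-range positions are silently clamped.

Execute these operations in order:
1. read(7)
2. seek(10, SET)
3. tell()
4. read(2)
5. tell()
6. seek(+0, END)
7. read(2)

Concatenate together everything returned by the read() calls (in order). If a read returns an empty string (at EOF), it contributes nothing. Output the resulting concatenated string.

After 1 (read(7)): returned 'RRGF0JU', offset=7
After 2 (seek(10, SET)): offset=10
After 3 (tell()): offset=10
After 4 (read(2)): returned '1T', offset=12
After 5 (tell()): offset=12
After 6 (seek(+0, END)): offset=22
After 7 (read(2)): returned '', offset=22

Answer: RRGF0JU1T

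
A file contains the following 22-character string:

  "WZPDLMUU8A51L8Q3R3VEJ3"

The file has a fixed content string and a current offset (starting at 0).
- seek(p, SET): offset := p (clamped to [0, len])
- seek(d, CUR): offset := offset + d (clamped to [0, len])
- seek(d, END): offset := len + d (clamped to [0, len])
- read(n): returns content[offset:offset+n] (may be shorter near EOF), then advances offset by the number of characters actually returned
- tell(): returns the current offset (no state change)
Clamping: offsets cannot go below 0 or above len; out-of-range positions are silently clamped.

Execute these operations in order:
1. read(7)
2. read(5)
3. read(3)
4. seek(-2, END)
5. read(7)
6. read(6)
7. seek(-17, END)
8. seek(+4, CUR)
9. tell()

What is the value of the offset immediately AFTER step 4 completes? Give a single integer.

After 1 (read(7)): returned 'WZPDLMU', offset=7
After 2 (read(5)): returned 'U8A51', offset=12
After 3 (read(3)): returned 'L8Q', offset=15
After 4 (seek(-2, END)): offset=20

Answer: 20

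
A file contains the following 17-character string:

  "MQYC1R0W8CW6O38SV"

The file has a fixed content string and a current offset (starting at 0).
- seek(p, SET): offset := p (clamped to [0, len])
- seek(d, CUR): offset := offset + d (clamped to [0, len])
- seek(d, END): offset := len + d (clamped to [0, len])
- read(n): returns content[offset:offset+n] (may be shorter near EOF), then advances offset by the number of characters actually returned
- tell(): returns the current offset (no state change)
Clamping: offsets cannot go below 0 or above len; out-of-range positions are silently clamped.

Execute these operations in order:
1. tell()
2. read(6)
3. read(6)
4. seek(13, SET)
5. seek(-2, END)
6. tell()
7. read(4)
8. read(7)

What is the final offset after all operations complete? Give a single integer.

Answer: 17

Derivation:
After 1 (tell()): offset=0
After 2 (read(6)): returned 'MQYC1R', offset=6
After 3 (read(6)): returned '0W8CW6', offset=12
After 4 (seek(13, SET)): offset=13
After 5 (seek(-2, END)): offset=15
After 6 (tell()): offset=15
After 7 (read(4)): returned 'SV', offset=17
After 8 (read(7)): returned '', offset=17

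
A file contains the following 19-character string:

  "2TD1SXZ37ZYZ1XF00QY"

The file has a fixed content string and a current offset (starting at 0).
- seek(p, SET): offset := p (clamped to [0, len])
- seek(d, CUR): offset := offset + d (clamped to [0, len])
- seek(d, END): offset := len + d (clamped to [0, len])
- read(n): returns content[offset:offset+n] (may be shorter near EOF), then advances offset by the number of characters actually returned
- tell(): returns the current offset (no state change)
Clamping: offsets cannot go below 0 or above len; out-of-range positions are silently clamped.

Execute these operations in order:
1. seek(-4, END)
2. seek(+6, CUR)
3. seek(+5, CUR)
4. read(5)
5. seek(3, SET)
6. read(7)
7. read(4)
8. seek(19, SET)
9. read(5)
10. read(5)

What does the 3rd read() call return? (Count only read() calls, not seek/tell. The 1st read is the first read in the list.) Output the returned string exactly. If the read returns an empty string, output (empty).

Answer: YZ1X

Derivation:
After 1 (seek(-4, END)): offset=15
After 2 (seek(+6, CUR)): offset=19
After 3 (seek(+5, CUR)): offset=19
After 4 (read(5)): returned '', offset=19
After 5 (seek(3, SET)): offset=3
After 6 (read(7)): returned '1SXZ37Z', offset=10
After 7 (read(4)): returned 'YZ1X', offset=14
After 8 (seek(19, SET)): offset=19
After 9 (read(5)): returned '', offset=19
After 10 (read(5)): returned '', offset=19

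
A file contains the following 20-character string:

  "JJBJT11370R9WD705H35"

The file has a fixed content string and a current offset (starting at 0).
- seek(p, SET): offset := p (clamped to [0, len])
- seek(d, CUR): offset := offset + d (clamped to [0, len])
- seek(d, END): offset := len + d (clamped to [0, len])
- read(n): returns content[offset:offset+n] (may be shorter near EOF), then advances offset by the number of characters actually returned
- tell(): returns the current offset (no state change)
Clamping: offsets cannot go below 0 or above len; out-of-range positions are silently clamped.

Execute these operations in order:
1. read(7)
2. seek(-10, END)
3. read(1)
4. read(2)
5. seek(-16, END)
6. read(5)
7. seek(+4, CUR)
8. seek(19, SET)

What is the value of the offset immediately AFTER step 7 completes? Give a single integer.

Answer: 13

Derivation:
After 1 (read(7)): returned 'JJBJT11', offset=7
After 2 (seek(-10, END)): offset=10
After 3 (read(1)): returned 'R', offset=11
After 4 (read(2)): returned '9W', offset=13
After 5 (seek(-16, END)): offset=4
After 6 (read(5)): returned 'T1137', offset=9
After 7 (seek(+4, CUR)): offset=13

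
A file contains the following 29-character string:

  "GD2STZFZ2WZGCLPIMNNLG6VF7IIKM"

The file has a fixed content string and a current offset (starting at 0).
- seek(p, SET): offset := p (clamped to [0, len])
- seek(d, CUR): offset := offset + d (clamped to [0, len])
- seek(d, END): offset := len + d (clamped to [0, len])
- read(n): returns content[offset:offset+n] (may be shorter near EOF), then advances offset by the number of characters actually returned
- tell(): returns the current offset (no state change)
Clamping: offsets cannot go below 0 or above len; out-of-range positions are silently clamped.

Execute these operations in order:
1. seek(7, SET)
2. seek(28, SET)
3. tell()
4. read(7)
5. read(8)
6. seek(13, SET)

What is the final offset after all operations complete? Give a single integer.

After 1 (seek(7, SET)): offset=7
After 2 (seek(28, SET)): offset=28
After 3 (tell()): offset=28
After 4 (read(7)): returned 'M', offset=29
After 5 (read(8)): returned '', offset=29
After 6 (seek(13, SET)): offset=13

Answer: 13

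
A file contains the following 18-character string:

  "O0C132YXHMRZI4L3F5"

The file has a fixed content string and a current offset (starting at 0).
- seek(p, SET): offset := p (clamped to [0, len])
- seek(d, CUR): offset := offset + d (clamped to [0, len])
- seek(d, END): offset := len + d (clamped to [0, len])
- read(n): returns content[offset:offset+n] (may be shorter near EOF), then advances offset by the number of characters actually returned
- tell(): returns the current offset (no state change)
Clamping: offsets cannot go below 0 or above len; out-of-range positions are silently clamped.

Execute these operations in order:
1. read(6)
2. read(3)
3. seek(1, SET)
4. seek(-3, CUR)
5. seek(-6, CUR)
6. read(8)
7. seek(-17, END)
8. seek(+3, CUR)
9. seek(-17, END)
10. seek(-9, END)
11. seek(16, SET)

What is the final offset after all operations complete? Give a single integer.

Answer: 16

Derivation:
After 1 (read(6)): returned 'O0C132', offset=6
After 2 (read(3)): returned 'YXH', offset=9
After 3 (seek(1, SET)): offset=1
After 4 (seek(-3, CUR)): offset=0
After 5 (seek(-6, CUR)): offset=0
After 6 (read(8)): returned 'O0C132YX', offset=8
After 7 (seek(-17, END)): offset=1
After 8 (seek(+3, CUR)): offset=4
After 9 (seek(-17, END)): offset=1
After 10 (seek(-9, END)): offset=9
After 11 (seek(16, SET)): offset=16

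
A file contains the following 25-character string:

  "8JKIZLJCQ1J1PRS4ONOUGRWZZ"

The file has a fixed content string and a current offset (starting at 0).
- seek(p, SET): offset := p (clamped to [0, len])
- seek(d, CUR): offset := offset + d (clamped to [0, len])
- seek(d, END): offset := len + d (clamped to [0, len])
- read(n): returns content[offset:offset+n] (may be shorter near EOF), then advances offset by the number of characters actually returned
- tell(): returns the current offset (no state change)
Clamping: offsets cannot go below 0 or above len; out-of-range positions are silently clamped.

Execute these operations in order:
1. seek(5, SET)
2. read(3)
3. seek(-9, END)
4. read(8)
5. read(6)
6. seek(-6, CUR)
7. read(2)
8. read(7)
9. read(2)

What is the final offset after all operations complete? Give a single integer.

Answer: 25

Derivation:
After 1 (seek(5, SET)): offset=5
After 2 (read(3)): returned 'LJC', offset=8
After 3 (seek(-9, END)): offset=16
After 4 (read(8)): returned 'ONOUGRWZ', offset=24
After 5 (read(6)): returned 'Z', offset=25
After 6 (seek(-6, CUR)): offset=19
After 7 (read(2)): returned 'UG', offset=21
After 8 (read(7)): returned 'RWZZ', offset=25
After 9 (read(2)): returned '', offset=25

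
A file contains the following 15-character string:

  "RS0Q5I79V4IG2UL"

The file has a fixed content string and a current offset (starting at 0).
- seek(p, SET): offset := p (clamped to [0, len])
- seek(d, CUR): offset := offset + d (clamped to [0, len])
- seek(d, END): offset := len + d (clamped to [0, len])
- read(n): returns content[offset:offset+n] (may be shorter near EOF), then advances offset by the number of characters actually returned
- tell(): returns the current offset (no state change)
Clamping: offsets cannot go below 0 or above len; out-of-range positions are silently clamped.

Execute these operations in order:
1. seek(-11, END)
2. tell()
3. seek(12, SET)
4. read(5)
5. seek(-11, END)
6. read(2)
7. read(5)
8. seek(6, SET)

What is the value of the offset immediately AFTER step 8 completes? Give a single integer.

After 1 (seek(-11, END)): offset=4
After 2 (tell()): offset=4
After 3 (seek(12, SET)): offset=12
After 4 (read(5)): returned '2UL', offset=15
After 5 (seek(-11, END)): offset=4
After 6 (read(2)): returned '5I', offset=6
After 7 (read(5)): returned '79V4I', offset=11
After 8 (seek(6, SET)): offset=6

Answer: 6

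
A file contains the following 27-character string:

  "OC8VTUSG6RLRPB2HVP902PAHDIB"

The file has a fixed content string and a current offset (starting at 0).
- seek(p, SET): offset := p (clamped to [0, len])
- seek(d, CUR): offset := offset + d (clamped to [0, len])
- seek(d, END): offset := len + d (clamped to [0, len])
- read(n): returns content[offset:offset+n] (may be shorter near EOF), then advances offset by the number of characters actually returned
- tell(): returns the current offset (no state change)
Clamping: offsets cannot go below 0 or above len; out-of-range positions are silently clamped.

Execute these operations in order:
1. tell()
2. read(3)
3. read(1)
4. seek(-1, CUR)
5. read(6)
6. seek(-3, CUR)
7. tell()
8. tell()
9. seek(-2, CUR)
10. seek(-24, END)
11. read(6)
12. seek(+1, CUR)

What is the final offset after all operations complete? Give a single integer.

After 1 (tell()): offset=0
After 2 (read(3)): returned 'OC8', offset=3
After 3 (read(1)): returned 'V', offset=4
After 4 (seek(-1, CUR)): offset=3
After 5 (read(6)): returned 'VTUSG6', offset=9
After 6 (seek(-3, CUR)): offset=6
After 7 (tell()): offset=6
After 8 (tell()): offset=6
After 9 (seek(-2, CUR)): offset=4
After 10 (seek(-24, END)): offset=3
After 11 (read(6)): returned 'VTUSG6', offset=9
After 12 (seek(+1, CUR)): offset=10

Answer: 10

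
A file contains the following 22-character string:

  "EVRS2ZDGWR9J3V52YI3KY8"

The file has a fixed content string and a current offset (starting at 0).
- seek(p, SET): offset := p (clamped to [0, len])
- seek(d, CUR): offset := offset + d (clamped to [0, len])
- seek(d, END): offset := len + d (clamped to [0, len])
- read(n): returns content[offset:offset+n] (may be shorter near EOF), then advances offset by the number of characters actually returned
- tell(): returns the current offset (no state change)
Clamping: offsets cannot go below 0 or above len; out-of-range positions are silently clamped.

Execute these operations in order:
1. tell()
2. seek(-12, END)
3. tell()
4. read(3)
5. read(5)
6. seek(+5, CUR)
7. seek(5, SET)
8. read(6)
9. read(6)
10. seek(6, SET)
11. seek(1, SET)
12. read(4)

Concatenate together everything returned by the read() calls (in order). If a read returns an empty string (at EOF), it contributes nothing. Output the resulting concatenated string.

Answer: 9J3V52YIZDGWR9J3V52YVRS2

Derivation:
After 1 (tell()): offset=0
After 2 (seek(-12, END)): offset=10
After 3 (tell()): offset=10
After 4 (read(3)): returned '9J3', offset=13
After 5 (read(5)): returned 'V52YI', offset=18
After 6 (seek(+5, CUR)): offset=22
After 7 (seek(5, SET)): offset=5
After 8 (read(6)): returned 'ZDGWR9', offset=11
After 9 (read(6)): returned 'J3V52Y', offset=17
After 10 (seek(6, SET)): offset=6
After 11 (seek(1, SET)): offset=1
After 12 (read(4)): returned 'VRS2', offset=5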